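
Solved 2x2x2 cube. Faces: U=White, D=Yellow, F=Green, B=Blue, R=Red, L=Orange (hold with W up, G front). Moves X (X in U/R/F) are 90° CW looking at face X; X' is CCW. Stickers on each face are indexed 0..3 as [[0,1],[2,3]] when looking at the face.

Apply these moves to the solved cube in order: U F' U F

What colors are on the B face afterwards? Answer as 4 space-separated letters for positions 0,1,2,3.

After move 1 (U): U=WWWW F=RRGG R=BBRR B=OOBB L=GGOO
After move 2 (F'): F=RGRG U=WWBR R=YBYR D=GOYY L=GWOW
After move 3 (U): U=BWRW F=YBRG R=OOYR B=GWBB L=RGOW
After move 4 (F): F=RYGB U=BWWG R=ROWR D=YOYY L=RGOO
Query: B face = GWBB

Answer: G W B B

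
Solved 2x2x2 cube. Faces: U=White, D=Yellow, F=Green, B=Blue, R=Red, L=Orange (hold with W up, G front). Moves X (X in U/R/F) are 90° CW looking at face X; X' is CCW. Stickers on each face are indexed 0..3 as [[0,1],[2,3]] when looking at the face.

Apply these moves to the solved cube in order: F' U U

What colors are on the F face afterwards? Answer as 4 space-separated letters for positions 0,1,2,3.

After move 1 (F'): F=GGGG U=WWRR R=YRYR D=OOYY L=OWOW
After move 2 (U): U=RWRW F=YRGG R=BBYR B=OWBB L=GGOW
After move 3 (U): U=RRWW F=BBGG R=OWYR B=GGBB L=YROW
Query: F face = BBGG

Answer: B B G G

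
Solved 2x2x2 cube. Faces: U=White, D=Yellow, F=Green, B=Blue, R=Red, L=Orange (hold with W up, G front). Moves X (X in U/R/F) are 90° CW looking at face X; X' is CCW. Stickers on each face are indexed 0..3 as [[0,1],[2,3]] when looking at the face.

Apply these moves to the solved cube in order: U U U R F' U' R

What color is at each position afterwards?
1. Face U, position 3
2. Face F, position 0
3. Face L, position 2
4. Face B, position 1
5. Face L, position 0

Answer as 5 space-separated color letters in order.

Answer: G B O G W

Derivation:
After move 1 (U): U=WWWW F=RRGG R=BBRR B=OOBB L=GGOO
After move 2 (U): U=WWWW F=BBGG R=OORR B=GGBB L=RROO
After move 3 (U): U=WWWW F=OOGG R=GGRR B=RRBB L=BBOO
After move 4 (R): R=RGRG U=WOWG F=OYGY D=YBYR B=WRWB
After move 5 (F'): F=YYOG U=WORR R=BGYG D=BOYR L=BGOW
After move 6 (U'): U=ORWR F=BGOG R=YYYG B=BGWB L=WROW
After move 7 (R): R=YYGY U=OGWG F=BOOR D=BWYB B=RGRB
Query 1: U[3] = G
Query 2: F[0] = B
Query 3: L[2] = O
Query 4: B[1] = G
Query 5: L[0] = W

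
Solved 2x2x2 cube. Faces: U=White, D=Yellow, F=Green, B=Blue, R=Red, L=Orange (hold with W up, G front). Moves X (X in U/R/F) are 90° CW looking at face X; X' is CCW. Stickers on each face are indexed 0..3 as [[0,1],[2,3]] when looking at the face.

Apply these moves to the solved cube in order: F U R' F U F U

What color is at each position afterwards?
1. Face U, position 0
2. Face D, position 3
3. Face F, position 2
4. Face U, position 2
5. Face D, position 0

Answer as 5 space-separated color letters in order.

Answer: R G W W O

Derivation:
After move 1 (F): F=GGGG U=WWOO R=WRWR D=RRYY L=OYOY
After move 2 (U): U=OWOW F=WRGG R=BBWR B=OYBB L=GGOY
After move 3 (R'): R=BRBW U=OBOO F=WWGW D=RRYG B=YYRB
After move 4 (F): F=GWWW U=OBYG R=OROW D=BBYG L=GROR
After move 5 (U): U=YOGB F=ORWW R=YYOW B=GRRB L=GWOR
After move 6 (F): F=WOWR U=YORW R=GYBW D=OYYG L=GBOB
After move 7 (U): U=RYWO F=GYWR R=GRBW B=GBRB L=WOOB
Query 1: U[0] = R
Query 2: D[3] = G
Query 3: F[2] = W
Query 4: U[2] = W
Query 5: D[0] = O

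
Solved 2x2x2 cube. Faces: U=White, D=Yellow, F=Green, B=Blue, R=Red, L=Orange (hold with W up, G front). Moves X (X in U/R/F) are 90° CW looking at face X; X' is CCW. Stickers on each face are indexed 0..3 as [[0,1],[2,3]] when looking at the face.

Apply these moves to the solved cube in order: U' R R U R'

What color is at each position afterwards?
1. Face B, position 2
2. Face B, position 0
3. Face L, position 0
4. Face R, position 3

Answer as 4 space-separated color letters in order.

After move 1 (U'): U=WWWW F=OOGG R=GGRR B=RRBB L=BBOO
After move 2 (R): R=RGRG U=WOWG F=OYGY D=YBYR B=WRWB
After move 3 (R): R=RRGG U=WYWY F=OBGR D=YWYW B=GROB
After move 4 (U): U=WWYY F=RRGR R=GRGG B=BBOB L=OBOO
After move 5 (R'): R=RGGG U=WOYB F=RWGY D=YRYR B=WBWB
Query 1: B[2] = W
Query 2: B[0] = W
Query 3: L[0] = O
Query 4: R[3] = G

Answer: W W O G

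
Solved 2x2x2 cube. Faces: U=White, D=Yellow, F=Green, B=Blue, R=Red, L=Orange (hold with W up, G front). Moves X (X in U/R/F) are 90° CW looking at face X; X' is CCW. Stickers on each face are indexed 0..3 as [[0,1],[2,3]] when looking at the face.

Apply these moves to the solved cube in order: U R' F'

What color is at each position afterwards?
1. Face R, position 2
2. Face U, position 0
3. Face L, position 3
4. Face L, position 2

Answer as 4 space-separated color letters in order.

Answer: Y W W O

Derivation:
After move 1 (U): U=WWWW F=RRGG R=BBRR B=OOBB L=GGOO
After move 2 (R'): R=BRBR U=WBWO F=RWGW D=YRYG B=YOYB
After move 3 (F'): F=WWRG U=WBBB R=RRYR D=GOYG L=GOOW
Query 1: R[2] = Y
Query 2: U[0] = W
Query 3: L[3] = W
Query 4: L[2] = O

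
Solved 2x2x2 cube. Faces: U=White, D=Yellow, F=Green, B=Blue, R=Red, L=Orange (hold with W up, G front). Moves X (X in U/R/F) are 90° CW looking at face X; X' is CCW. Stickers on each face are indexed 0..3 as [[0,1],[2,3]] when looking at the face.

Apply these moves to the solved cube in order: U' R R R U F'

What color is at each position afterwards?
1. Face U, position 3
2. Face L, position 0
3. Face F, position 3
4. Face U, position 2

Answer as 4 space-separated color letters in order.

Answer: G O G Y

Derivation:
After move 1 (U'): U=WWWW F=OOGG R=GGRR B=RRBB L=BBOO
After move 2 (R): R=RGRG U=WOWG F=OYGY D=YBYR B=WRWB
After move 3 (R): R=RRGG U=WYWY F=OBGR D=YWYW B=GROB
After move 4 (R): R=GRGR U=WBWR F=OWGW D=YOYG B=YRYB
After move 5 (U): U=WWRB F=GRGW R=YRGR B=BBYB L=OWOO
After move 6 (F'): F=RWGG U=WWYG R=ORYR D=WOYG L=OBOR
Query 1: U[3] = G
Query 2: L[0] = O
Query 3: F[3] = G
Query 4: U[2] = Y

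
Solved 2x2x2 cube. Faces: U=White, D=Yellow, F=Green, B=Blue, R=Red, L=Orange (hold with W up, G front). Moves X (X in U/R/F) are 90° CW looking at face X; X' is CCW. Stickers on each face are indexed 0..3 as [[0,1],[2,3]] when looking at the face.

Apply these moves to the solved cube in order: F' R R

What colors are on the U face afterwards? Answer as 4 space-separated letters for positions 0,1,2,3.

Answer: W O R Y

Derivation:
After move 1 (F'): F=GGGG U=WWRR R=YRYR D=OOYY L=OWOW
After move 2 (R): R=YYRR U=WGRG F=GOGY D=OBYB B=RBWB
After move 3 (R): R=RYRY U=WORY F=GBGB D=OWYR B=GBGB
Query: U face = WORY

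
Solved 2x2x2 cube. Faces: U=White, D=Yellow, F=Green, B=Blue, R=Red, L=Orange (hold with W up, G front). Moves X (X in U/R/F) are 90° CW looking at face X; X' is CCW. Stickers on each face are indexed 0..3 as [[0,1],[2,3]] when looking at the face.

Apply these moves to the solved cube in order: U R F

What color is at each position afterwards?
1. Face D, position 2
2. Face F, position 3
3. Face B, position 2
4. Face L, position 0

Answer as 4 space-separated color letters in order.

Answer: Y Y W G

Derivation:
After move 1 (U): U=WWWW F=RRGG R=BBRR B=OOBB L=GGOO
After move 2 (R): R=RBRB U=WRWG F=RYGY D=YBYO B=WOWB
After move 3 (F): F=GRYY U=WROG R=WBGB D=RRYO L=GYOB
Query 1: D[2] = Y
Query 2: F[3] = Y
Query 3: B[2] = W
Query 4: L[0] = G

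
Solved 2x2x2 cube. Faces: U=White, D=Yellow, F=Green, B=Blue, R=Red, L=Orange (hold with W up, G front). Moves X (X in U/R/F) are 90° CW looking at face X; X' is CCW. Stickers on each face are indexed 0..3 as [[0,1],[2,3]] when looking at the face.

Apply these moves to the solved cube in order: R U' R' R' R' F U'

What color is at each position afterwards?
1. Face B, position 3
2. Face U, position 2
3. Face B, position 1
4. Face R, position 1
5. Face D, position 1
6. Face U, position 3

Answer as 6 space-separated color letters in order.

Answer: B G G O R O

Derivation:
After move 1 (R): R=RRRR U=WGWG F=GYGY D=YBYB B=WBWB
After move 2 (U'): U=GGWW F=OOGY R=GYRR B=RRWB L=WBOO
After move 3 (R'): R=YRGR U=GWWR F=OGGW D=YOYY B=BRBB
After move 4 (R'): R=RRYG U=GBWB F=OWGR D=YGYW B=YROB
After move 5 (R'): R=RGRY U=GOWY F=OBGB D=YWYR B=WRGB
After move 6 (F): F=GOBB U=GOOB R=WGYY D=RRYR L=WYOW
After move 7 (U'): U=OBGO F=WYBB R=GOYY B=WGGB L=WROW
Query 1: B[3] = B
Query 2: U[2] = G
Query 3: B[1] = G
Query 4: R[1] = O
Query 5: D[1] = R
Query 6: U[3] = O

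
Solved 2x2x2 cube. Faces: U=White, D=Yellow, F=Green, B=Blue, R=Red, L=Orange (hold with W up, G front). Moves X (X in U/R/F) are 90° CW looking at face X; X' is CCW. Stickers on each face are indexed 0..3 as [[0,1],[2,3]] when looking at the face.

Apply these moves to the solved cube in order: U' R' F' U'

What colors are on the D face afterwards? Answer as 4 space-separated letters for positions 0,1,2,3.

Answer: B O Y G

Derivation:
After move 1 (U'): U=WWWW F=OOGG R=GGRR B=RRBB L=BBOO
After move 2 (R'): R=GRGR U=WBWR F=OWGW D=YOYG B=YRYB
After move 3 (F'): F=WWOG U=WBGG R=ORYR D=BOYG L=BROW
After move 4 (U'): U=BGWG F=BROG R=WWYR B=ORYB L=YROW
Query: D face = BOYG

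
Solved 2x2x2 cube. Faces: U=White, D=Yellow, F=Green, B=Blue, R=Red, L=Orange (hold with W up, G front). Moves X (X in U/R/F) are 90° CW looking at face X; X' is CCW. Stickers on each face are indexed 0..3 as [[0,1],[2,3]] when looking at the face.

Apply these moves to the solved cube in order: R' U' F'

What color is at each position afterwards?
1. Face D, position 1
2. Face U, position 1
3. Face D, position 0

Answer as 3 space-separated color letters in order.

After move 1 (R'): R=RRRR U=WBWB F=GWGW D=YGYG B=YBYB
After move 2 (U'): U=BBWW F=OOGW R=GWRR B=RRYB L=YBOO
After move 3 (F'): F=OWOG U=BBGR R=GWYR D=BOYG L=YWOW
Query 1: D[1] = O
Query 2: U[1] = B
Query 3: D[0] = B

Answer: O B B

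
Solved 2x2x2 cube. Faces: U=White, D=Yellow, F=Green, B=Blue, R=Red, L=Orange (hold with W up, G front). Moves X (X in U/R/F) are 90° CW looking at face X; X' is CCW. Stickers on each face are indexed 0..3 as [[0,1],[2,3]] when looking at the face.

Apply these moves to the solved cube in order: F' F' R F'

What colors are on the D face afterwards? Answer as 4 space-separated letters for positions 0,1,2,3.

After move 1 (F'): F=GGGG U=WWRR R=YRYR D=OOYY L=OWOW
After move 2 (F'): F=GGGG U=WWYY R=OROR D=WWYY L=OROR
After move 3 (R): R=OORR U=WGYG F=GWGY D=WBYB B=YBWB
After move 4 (F'): F=WYGG U=WGOR R=BOWR D=RRYB L=OGOY
Query: D face = RRYB

Answer: R R Y B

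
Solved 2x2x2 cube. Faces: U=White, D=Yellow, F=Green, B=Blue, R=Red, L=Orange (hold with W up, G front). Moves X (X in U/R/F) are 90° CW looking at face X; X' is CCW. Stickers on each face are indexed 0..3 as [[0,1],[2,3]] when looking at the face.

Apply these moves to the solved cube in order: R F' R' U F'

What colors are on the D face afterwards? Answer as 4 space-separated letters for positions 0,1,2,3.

After move 1 (R): R=RRRR U=WGWG F=GYGY D=YBYB B=WBWB
After move 2 (F'): F=YYGG U=WGRR R=BRYR D=OOYB L=OGOW
After move 3 (R'): R=RRBY U=WWRW F=YGGR D=OYYG B=BBOB
After move 4 (U): U=RWWW F=RRGR R=BBBY B=OGOB L=YGOW
After move 5 (F'): F=RRRG U=RWBB R=YBOY D=GWYG L=YWOW
Query: D face = GWYG

Answer: G W Y G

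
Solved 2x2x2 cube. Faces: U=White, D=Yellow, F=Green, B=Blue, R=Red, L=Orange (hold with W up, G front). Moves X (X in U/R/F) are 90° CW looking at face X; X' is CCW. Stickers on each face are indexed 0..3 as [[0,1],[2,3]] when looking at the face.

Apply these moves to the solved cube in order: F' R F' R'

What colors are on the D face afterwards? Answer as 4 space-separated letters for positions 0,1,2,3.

Answer: W Y Y G

Derivation:
After move 1 (F'): F=GGGG U=WWRR R=YRYR D=OOYY L=OWOW
After move 2 (R): R=YYRR U=WGRG F=GOGY D=OBYB B=RBWB
After move 3 (F'): F=OYGG U=WGYR R=BYOR D=WWYB L=OGOR
After move 4 (R'): R=YRBO U=WWYR F=OGGR D=WYYG B=BBWB
Query: D face = WYYG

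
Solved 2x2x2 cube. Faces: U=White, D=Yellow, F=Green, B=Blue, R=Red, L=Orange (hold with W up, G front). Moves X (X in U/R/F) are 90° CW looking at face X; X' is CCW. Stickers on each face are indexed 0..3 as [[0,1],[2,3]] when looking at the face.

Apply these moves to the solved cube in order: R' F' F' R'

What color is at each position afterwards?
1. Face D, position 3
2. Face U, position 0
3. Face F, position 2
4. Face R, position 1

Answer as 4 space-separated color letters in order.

Answer: G W W R

Derivation:
After move 1 (R'): R=RRRR U=WBWB F=GWGW D=YGYG B=YBYB
After move 2 (F'): F=WWGG U=WBRR R=GRYR D=OOYG L=OBOW
After move 3 (F'): F=WGWG U=WBGY R=OROR D=BWYG L=OROR
After move 4 (R'): R=RROO U=WYGY F=WBWY D=BGYG B=GBWB
Query 1: D[3] = G
Query 2: U[0] = W
Query 3: F[2] = W
Query 4: R[1] = R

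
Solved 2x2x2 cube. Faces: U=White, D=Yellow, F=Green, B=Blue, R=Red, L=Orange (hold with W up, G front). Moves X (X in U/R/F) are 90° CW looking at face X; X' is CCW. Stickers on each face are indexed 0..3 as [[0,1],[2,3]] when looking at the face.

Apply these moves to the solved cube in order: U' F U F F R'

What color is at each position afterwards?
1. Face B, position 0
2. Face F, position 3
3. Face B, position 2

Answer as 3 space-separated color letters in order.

After move 1 (U'): U=WWWW F=OOGG R=GGRR B=RRBB L=BBOO
After move 2 (F): F=GOGO U=WWOB R=WGWR D=RGYY L=BYOY
After move 3 (U): U=OWBW F=WGGO R=RRWR B=BYBB L=GOOY
After move 4 (F): F=GWOG U=OWYO R=BRWR D=WRYY L=GROG
After move 5 (F): F=OGGW U=OWGR R=YROR D=WBYY L=GWOR
After move 6 (R'): R=RRYO U=OBGB F=OWGR D=WGYW B=YYBB
Query 1: B[0] = Y
Query 2: F[3] = R
Query 3: B[2] = B

Answer: Y R B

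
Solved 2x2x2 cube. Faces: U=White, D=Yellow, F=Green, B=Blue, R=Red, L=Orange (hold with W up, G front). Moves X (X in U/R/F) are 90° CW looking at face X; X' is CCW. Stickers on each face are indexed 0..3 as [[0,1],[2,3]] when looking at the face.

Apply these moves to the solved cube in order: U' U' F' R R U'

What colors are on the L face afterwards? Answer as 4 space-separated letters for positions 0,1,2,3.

After move 1 (U'): U=WWWW F=OOGG R=GGRR B=RRBB L=BBOO
After move 2 (U'): U=WWWW F=BBGG R=OORR B=GGBB L=RROO
After move 3 (F'): F=BGBG U=WWOR R=YOYR D=ROYY L=RWOW
After move 4 (R): R=YYRO U=WGOG F=BOBY D=RBYG B=RGWB
After move 5 (R): R=RYOY U=WOOY F=BBBG D=RWYR B=GGGB
After move 6 (U'): U=OYWO F=RWBG R=BBOY B=RYGB L=GGOW
Query: L face = GGOW

Answer: G G O W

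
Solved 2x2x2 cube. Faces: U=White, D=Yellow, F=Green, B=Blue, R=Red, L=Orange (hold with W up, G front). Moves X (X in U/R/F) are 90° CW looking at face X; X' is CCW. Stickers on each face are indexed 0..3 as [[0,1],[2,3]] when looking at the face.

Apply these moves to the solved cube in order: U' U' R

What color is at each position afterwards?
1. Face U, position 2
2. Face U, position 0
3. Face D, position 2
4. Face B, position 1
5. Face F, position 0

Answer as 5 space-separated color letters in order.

Answer: W W Y G B

Derivation:
After move 1 (U'): U=WWWW F=OOGG R=GGRR B=RRBB L=BBOO
After move 2 (U'): U=WWWW F=BBGG R=OORR B=GGBB L=RROO
After move 3 (R): R=RORO U=WBWG F=BYGY D=YBYG B=WGWB
Query 1: U[2] = W
Query 2: U[0] = W
Query 3: D[2] = Y
Query 4: B[1] = G
Query 5: F[0] = B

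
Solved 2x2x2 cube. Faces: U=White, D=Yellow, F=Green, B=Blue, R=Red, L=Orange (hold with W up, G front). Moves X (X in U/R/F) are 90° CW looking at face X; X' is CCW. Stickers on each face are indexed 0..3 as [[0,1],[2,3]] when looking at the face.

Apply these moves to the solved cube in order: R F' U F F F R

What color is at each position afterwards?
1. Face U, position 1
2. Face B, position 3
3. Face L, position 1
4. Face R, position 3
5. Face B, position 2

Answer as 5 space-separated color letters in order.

Answer: G B G B W

Derivation:
After move 1 (R): R=RRRR U=WGWG F=GYGY D=YBYB B=WBWB
After move 2 (F'): F=YYGG U=WGRR R=BRYR D=OOYB L=OGOW
After move 3 (U): U=RWRG F=BRGG R=WBYR B=OGWB L=YYOW
After move 4 (F): F=GBGR U=RWWY R=RBGR D=YWYB L=YOOO
After move 5 (F): F=GGRB U=RWOO R=WBYR D=GRYB L=YYOW
After move 6 (F): F=RGBG U=RWWY R=OBOR D=YWYB L=YGOR
After move 7 (R): R=OORB U=RGWG F=RWBB D=YWYO B=YGWB
Query 1: U[1] = G
Query 2: B[3] = B
Query 3: L[1] = G
Query 4: R[3] = B
Query 5: B[2] = W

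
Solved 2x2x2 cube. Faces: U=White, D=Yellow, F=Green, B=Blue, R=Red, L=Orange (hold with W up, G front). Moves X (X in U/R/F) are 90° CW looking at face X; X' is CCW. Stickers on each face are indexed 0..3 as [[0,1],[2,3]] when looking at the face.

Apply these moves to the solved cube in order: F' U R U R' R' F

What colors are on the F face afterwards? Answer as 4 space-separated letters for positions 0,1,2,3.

Answer: G Y G W

Derivation:
After move 1 (F'): F=GGGG U=WWRR R=YRYR D=OOYY L=OWOW
After move 2 (U): U=RWRW F=YRGG R=BBYR B=OWBB L=GGOW
After move 3 (R): R=YBRB U=RRRG F=YOGY D=OBYO B=WWWB
After move 4 (U): U=RRGR F=YBGY R=WWRB B=GGWB L=YOOW
After move 5 (R'): R=WBWR U=RWGG F=YRGR D=OBYY B=OGBB
After move 6 (R'): R=BRWW U=RBGO F=YWGG D=ORYR B=YGBB
After move 7 (F): F=GYGW U=RBWO R=GROW D=WBYR L=YOOR
Query: F face = GYGW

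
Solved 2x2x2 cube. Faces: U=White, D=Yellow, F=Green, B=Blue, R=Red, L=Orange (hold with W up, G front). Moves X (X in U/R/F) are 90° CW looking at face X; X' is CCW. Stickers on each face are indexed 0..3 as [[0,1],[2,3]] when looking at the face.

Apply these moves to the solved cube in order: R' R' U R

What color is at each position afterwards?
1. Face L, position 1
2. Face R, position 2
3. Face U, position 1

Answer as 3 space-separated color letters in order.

After move 1 (R'): R=RRRR U=WBWB F=GWGW D=YGYG B=YBYB
After move 2 (R'): R=RRRR U=WYWY F=GBGB D=YWYW B=GBGB
After move 3 (U): U=WWYY F=RRGB R=GBRR B=OOGB L=GBOO
After move 4 (R): R=RGRB U=WRYB F=RWGW D=YGYO B=YOWB
Query 1: L[1] = B
Query 2: R[2] = R
Query 3: U[1] = R

Answer: B R R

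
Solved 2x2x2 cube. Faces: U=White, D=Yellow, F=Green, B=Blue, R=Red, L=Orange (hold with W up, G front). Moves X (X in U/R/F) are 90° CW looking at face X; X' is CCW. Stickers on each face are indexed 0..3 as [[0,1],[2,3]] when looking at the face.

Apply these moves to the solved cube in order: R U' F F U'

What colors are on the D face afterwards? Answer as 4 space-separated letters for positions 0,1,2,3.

After move 1 (R): R=RRRR U=WGWG F=GYGY D=YBYB B=WBWB
After move 2 (U'): U=GGWW F=OOGY R=GYRR B=RRWB L=WBOO
After move 3 (F): F=GOYO U=GGOB R=WYWR D=RGYB L=WYOB
After move 4 (F): F=YGOO U=GGBY R=OYBR D=WWYB L=WROG
After move 5 (U'): U=GYGB F=WROO R=YGBR B=OYWB L=RROG
Query: D face = WWYB

Answer: W W Y B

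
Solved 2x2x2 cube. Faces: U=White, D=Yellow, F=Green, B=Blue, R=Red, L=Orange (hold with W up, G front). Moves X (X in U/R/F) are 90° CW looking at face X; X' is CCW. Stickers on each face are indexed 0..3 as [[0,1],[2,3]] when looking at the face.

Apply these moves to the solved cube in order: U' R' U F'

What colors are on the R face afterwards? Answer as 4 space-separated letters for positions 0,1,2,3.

After move 1 (U'): U=WWWW F=OOGG R=GGRR B=RRBB L=BBOO
After move 2 (R'): R=GRGR U=WBWR F=OWGW D=YOYG B=YRYB
After move 3 (U): U=WWRB F=GRGW R=YRGR B=BBYB L=OWOO
After move 4 (F'): F=RWGG U=WWYG R=ORYR D=WOYG L=OBOR
Query: R face = ORYR

Answer: O R Y R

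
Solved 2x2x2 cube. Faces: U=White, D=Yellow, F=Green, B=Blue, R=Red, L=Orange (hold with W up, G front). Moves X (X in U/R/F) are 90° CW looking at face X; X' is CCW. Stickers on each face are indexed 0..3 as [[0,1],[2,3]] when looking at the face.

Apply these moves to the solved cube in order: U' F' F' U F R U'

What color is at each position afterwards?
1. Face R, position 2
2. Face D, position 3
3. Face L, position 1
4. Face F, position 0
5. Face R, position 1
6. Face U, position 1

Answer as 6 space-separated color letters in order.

After move 1 (U'): U=WWWW F=OOGG R=GGRR B=RRBB L=BBOO
After move 2 (F'): F=OGOG U=WWGR R=YGYR D=BOYY L=BWOW
After move 3 (F'): F=GGOO U=WWYY R=OGBR D=WWYY L=BROG
After move 4 (U): U=YWYW F=OGOO R=RRBR B=BRBB L=GGOG
After move 5 (F): F=OOOG U=YWGG R=YRWR D=BRYY L=GWOW
After move 6 (R): R=WYRR U=YOGG F=OROY D=BBYB B=GRWB
After move 7 (U'): U=OGYG F=GWOY R=ORRR B=WYWB L=GROW
Query 1: R[2] = R
Query 2: D[3] = B
Query 3: L[1] = R
Query 4: F[0] = G
Query 5: R[1] = R
Query 6: U[1] = G

Answer: R B R G R G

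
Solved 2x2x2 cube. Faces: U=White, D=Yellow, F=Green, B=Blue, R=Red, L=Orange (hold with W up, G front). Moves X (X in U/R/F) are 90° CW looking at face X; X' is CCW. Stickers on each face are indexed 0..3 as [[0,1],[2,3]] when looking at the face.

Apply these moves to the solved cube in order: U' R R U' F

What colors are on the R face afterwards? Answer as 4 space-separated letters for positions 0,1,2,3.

Answer: W B W G

Derivation:
After move 1 (U'): U=WWWW F=OOGG R=GGRR B=RRBB L=BBOO
After move 2 (R): R=RGRG U=WOWG F=OYGY D=YBYR B=WRWB
After move 3 (R): R=RRGG U=WYWY F=OBGR D=YWYW B=GROB
After move 4 (U'): U=YYWW F=BBGR R=OBGG B=RROB L=GROO
After move 5 (F): F=GBRB U=YYOR R=WBWG D=GOYW L=GYOW
Query: R face = WBWG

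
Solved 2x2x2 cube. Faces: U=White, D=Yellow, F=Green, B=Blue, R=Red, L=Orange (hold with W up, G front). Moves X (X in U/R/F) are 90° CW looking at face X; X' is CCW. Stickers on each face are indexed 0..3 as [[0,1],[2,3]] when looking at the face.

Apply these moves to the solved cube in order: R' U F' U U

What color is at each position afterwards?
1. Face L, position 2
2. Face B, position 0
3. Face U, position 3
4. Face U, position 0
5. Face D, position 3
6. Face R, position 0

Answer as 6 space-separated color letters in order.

After move 1 (R'): R=RRRR U=WBWB F=GWGW D=YGYG B=YBYB
After move 2 (U): U=WWBB F=RRGW R=YBRR B=OOYB L=GWOO
After move 3 (F'): F=RWRG U=WWYR R=GBYR D=WOYG L=GBOB
After move 4 (U): U=YWRW F=GBRG R=OOYR B=GBYB L=RWOB
After move 5 (U): U=RYWW F=OORG R=GBYR B=RWYB L=GBOB
Query 1: L[2] = O
Query 2: B[0] = R
Query 3: U[3] = W
Query 4: U[0] = R
Query 5: D[3] = G
Query 6: R[0] = G

Answer: O R W R G G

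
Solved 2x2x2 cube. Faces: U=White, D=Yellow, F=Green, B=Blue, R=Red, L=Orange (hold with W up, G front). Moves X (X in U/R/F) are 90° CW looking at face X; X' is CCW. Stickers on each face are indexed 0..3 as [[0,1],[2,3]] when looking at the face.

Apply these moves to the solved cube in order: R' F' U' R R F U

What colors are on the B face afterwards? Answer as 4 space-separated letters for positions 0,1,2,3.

Answer: Y O B B

Derivation:
After move 1 (R'): R=RRRR U=WBWB F=GWGW D=YGYG B=YBYB
After move 2 (F'): F=WWGG U=WBRR R=GRYR D=OOYG L=OBOW
After move 3 (U'): U=BRWR F=OBGG R=WWYR B=GRYB L=YBOW
After move 4 (R): R=YWRW U=BBWG F=OOGG D=OYYG B=RRRB
After move 5 (R): R=RYWW U=BOWG F=OYGG D=ORYR B=GRBB
After move 6 (F): F=GOGY U=BOWB R=WYGW D=WRYR L=YOOR
After move 7 (U): U=WBBO F=WYGY R=GRGW B=YOBB L=GOOR
Query: B face = YOBB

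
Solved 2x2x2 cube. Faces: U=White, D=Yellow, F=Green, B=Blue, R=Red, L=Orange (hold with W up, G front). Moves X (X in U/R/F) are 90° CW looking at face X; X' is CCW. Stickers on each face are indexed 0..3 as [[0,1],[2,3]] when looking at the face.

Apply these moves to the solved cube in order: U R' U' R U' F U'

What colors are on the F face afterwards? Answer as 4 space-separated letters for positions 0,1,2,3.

After move 1 (U): U=WWWW F=RRGG R=BBRR B=OOBB L=GGOO
After move 2 (R'): R=BRBR U=WBWO F=RWGW D=YRYG B=YOYB
After move 3 (U'): U=BOWW F=GGGW R=RWBR B=BRYB L=YOOO
After move 4 (R): R=BRRW U=BGWW F=GRGG D=YYYB B=WROB
After move 5 (U'): U=GWBW F=YOGG R=GRRW B=BROB L=WROO
After move 6 (F): F=GYGO U=GWOR R=BRWW D=RGYB L=WYOY
After move 7 (U'): U=WRGO F=WYGO R=GYWW B=BROB L=BROY
Query: F face = WYGO

Answer: W Y G O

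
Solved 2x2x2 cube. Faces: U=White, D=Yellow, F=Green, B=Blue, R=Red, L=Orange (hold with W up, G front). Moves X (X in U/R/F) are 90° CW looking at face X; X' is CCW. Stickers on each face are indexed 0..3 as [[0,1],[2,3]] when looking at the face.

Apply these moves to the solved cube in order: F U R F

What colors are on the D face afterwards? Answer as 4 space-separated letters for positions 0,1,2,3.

After move 1 (F): F=GGGG U=WWOO R=WRWR D=RRYY L=OYOY
After move 2 (U): U=OWOW F=WRGG R=BBWR B=OYBB L=GGOY
After move 3 (R): R=WBRB U=OROG F=WRGY D=RBYO B=WYWB
After move 4 (F): F=GWYR U=ORYG R=OBGB D=RWYO L=GROB
Query: D face = RWYO

Answer: R W Y O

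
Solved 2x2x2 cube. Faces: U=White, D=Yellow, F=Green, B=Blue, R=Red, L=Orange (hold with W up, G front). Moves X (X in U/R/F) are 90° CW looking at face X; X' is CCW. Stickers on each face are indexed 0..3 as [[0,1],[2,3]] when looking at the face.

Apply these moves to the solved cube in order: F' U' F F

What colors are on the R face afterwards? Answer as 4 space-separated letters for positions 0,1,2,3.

Answer: W G B R

Derivation:
After move 1 (F'): F=GGGG U=WWRR R=YRYR D=OOYY L=OWOW
After move 2 (U'): U=WRWR F=OWGG R=GGYR B=YRBB L=BBOW
After move 3 (F): F=GOGW U=WRWB R=WGRR D=YGYY L=BOOO
After move 4 (F): F=GGWO U=WROO R=WGBR D=RWYY L=BYOG
Query: R face = WGBR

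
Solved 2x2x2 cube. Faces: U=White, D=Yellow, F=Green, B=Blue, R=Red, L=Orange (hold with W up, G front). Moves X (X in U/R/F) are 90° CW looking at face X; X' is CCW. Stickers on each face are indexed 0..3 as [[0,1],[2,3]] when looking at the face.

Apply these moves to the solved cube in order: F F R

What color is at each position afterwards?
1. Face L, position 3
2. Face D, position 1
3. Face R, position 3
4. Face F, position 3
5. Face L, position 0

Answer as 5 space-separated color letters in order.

Answer: R B R Y O

Derivation:
After move 1 (F): F=GGGG U=WWOO R=WRWR D=RRYY L=OYOY
After move 2 (F): F=GGGG U=WWYY R=OROR D=WWYY L=OROR
After move 3 (R): R=OORR U=WGYG F=GWGY D=WBYB B=YBWB
Query 1: L[3] = R
Query 2: D[1] = B
Query 3: R[3] = R
Query 4: F[3] = Y
Query 5: L[0] = O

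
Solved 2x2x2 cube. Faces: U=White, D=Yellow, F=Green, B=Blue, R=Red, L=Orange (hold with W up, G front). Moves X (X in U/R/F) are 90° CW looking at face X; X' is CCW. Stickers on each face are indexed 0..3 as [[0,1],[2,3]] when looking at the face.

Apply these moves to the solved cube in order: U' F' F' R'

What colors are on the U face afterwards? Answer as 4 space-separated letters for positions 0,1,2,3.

Answer: W B Y R

Derivation:
After move 1 (U'): U=WWWW F=OOGG R=GGRR B=RRBB L=BBOO
After move 2 (F'): F=OGOG U=WWGR R=YGYR D=BOYY L=BWOW
After move 3 (F'): F=GGOO U=WWYY R=OGBR D=WWYY L=BROG
After move 4 (R'): R=GROB U=WBYR F=GWOY D=WGYO B=YRWB
Query: U face = WBYR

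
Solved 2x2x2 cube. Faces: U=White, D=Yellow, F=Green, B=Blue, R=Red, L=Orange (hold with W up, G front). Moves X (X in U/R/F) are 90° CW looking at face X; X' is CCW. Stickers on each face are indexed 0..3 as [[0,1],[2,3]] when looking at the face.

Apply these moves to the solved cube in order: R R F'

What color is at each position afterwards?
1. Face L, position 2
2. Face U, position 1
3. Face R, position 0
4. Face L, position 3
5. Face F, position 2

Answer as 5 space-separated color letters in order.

Answer: O Y W W G

Derivation:
After move 1 (R): R=RRRR U=WGWG F=GYGY D=YBYB B=WBWB
After move 2 (R): R=RRRR U=WYWY F=GBGB D=YWYW B=GBGB
After move 3 (F'): F=BBGG U=WYRR R=WRYR D=OOYW L=OYOW
Query 1: L[2] = O
Query 2: U[1] = Y
Query 3: R[0] = W
Query 4: L[3] = W
Query 5: F[2] = G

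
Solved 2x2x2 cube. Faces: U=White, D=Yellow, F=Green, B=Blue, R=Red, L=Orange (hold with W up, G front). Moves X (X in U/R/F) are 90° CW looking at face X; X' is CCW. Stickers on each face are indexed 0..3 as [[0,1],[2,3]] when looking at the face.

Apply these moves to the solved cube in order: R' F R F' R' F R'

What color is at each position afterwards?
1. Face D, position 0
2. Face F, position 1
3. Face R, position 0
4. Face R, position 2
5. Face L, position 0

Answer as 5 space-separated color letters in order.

Answer: Y B R B O

Derivation:
After move 1 (R'): R=RRRR U=WBWB F=GWGW D=YGYG B=YBYB
After move 2 (F): F=GGWW U=WBOO R=WRBR D=RRYG L=OYOG
After move 3 (R): R=BWRR U=WGOW F=GRWG D=RYYY B=OBBB
After move 4 (F'): F=RGGW U=WGBR R=YWRR D=YGYY L=OWOO
After move 5 (R'): R=WRYR U=WBBO F=RGGR D=YGYW B=YBGB
After move 6 (F): F=GRRG U=WBOW R=BROR D=YWYW L=OYOG
After move 7 (R'): R=RRBO U=WGOY F=GBRW D=YRYG B=WBWB
Query 1: D[0] = Y
Query 2: F[1] = B
Query 3: R[0] = R
Query 4: R[2] = B
Query 5: L[0] = O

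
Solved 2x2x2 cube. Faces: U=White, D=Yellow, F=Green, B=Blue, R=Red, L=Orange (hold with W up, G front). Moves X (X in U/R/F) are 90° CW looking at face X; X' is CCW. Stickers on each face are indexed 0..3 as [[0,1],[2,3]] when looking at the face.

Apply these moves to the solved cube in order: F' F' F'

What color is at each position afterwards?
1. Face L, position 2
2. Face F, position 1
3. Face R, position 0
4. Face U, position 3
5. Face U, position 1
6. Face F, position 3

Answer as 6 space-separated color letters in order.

After move 1 (F'): F=GGGG U=WWRR R=YRYR D=OOYY L=OWOW
After move 2 (F'): F=GGGG U=WWYY R=OROR D=WWYY L=OROR
After move 3 (F'): F=GGGG U=WWOO R=WRWR D=RRYY L=OYOY
Query 1: L[2] = O
Query 2: F[1] = G
Query 3: R[0] = W
Query 4: U[3] = O
Query 5: U[1] = W
Query 6: F[3] = G

Answer: O G W O W G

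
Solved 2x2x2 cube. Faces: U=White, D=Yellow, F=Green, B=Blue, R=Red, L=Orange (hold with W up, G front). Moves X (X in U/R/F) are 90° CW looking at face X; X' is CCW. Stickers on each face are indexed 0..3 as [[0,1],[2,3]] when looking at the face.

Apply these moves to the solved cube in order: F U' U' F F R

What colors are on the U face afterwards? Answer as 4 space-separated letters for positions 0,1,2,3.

Answer: O G R B

Derivation:
After move 1 (F): F=GGGG U=WWOO R=WRWR D=RRYY L=OYOY
After move 2 (U'): U=WOWO F=OYGG R=GGWR B=WRBB L=BBOY
After move 3 (U'): U=OOWW F=BBGG R=OYWR B=GGBB L=WROY
After move 4 (F): F=GBGB U=OOYR R=WYWR D=WOYY L=WROR
After move 5 (F): F=GGBB U=OORR R=YYRR D=WWYY L=WWOO
After move 6 (R): R=RYRY U=OGRB F=GWBY D=WBYG B=RGOB
Query: U face = OGRB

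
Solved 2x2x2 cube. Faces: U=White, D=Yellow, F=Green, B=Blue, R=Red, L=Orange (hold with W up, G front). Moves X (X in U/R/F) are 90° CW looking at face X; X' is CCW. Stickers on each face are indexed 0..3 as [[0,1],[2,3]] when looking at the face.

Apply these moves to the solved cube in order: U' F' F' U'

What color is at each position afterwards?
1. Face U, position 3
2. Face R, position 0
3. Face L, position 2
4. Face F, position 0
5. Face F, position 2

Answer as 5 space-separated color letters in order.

Answer: Y G O B O

Derivation:
After move 1 (U'): U=WWWW F=OOGG R=GGRR B=RRBB L=BBOO
After move 2 (F'): F=OGOG U=WWGR R=YGYR D=BOYY L=BWOW
After move 3 (F'): F=GGOO U=WWYY R=OGBR D=WWYY L=BROG
After move 4 (U'): U=WYWY F=BROO R=GGBR B=OGBB L=RROG
Query 1: U[3] = Y
Query 2: R[0] = G
Query 3: L[2] = O
Query 4: F[0] = B
Query 5: F[2] = O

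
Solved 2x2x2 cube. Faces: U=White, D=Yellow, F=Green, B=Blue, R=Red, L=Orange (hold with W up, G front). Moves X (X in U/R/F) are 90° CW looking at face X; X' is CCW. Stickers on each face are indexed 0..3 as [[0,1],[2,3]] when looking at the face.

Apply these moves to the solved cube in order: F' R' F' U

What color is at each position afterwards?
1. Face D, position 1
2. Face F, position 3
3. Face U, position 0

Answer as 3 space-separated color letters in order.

Answer: W G R

Derivation:
After move 1 (F'): F=GGGG U=WWRR R=YRYR D=OOYY L=OWOW
After move 2 (R'): R=RRYY U=WBRB F=GWGR D=OGYG B=YBOB
After move 3 (F'): F=WRGG U=WBRY R=GROY D=WWYG L=OBOR
After move 4 (U): U=RWYB F=GRGG R=YBOY B=OBOB L=WROR
Query 1: D[1] = W
Query 2: F[3] = G
Query 3: U[0] = R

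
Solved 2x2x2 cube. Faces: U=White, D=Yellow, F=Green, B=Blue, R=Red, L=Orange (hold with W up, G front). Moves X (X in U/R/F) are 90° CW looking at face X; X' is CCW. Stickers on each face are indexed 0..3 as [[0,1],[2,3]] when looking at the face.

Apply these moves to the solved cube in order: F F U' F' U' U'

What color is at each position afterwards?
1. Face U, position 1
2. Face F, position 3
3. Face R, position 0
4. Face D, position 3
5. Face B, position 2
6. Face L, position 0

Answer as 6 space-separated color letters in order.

After move 1 (F): F=GGGG U=WWOO R=WRWR D=RRYY L=OYOY
After move 2 (F): F=GGGG U=WWYY R=OROR D=WWYY L=OROR
After move 3 (U'): U=WYWY F=ORGG R=GGOR B=ORBB L=BBOR
After move 4 (F'): F=RGOG U=WYGO R=WGWR D=BRYY L=BYOW
After move 5 (U'): U=YOWG F=BYOG R=RGWR B=WGBB L=OROW
After move 6 (U'): U=OGYW F=OROG R=BYWR B=RGBB L=WGOW
Query 1: U[1] = G
Query 2: F[3] = G
Query 3: R[0] = B
Query 4: D[3] = Y
Query 5: B[2] = B
Query 6: L[0] = W

Answer: G G B Y B W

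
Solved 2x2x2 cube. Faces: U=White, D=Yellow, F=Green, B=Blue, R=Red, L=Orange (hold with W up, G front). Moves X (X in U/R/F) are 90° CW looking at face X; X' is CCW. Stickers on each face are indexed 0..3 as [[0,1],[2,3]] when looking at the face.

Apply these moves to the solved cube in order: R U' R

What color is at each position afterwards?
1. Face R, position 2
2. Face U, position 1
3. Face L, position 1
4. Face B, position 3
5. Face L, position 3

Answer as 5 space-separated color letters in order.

After move 1 (R): R=RRRR U=WGWG F=GYGY D=YBYB B=WBWB
After move 2 (U'): U=GGWW F=OOGY R=GYRR B=RRWB L=WBOO
After move 3 (R): R=RGRY U=GOWY F=OBGB D=YWYR B=WRGB
Query 1: R[2] = R
Query 2: U[1] = O
Query 3: L[1] = B
Query 4: B[3] = B
Query 5: L[3] = O

Answer: R O B B O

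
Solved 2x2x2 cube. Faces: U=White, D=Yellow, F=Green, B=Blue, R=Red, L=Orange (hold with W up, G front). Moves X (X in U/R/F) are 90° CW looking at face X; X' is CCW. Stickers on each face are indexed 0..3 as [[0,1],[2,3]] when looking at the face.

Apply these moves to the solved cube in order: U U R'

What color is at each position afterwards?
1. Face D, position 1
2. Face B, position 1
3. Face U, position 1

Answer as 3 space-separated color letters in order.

After move 1 (U): U=WWWW F=RRGG R=BBRR B=OOBB L=GGOO
After move 2 (U): U=WWWW F=BBGG R=OORR B=GGBB L=RROO
After move 3 (R'): R=OROR U=WBWG F=BWGW D=YBYG B=YGYB
Query 1: D[1] = B
Query 2: B[1] = G
Query 3: U[1] = B

Answer: B G B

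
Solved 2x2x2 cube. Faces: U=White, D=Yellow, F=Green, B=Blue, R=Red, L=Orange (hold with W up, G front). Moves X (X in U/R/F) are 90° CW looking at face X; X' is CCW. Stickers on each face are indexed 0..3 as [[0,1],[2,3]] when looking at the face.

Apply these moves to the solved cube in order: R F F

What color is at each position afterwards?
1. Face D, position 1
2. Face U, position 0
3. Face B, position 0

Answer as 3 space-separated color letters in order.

After move 1 (R): R=RRRR U=WGWG F=GYGY D=YBYB B=WBWB
After move 2 (F): F=GGYY U=WGOO R=WRGR D=RRYB L=OYOB
After move 3 (F): F=YGYG U=WGBY R=OROR D=GWYB L=OROR
Query 1: D[1] = W
Query 2: U[0] = W
Query 3: B[0] = W

Answer: W W W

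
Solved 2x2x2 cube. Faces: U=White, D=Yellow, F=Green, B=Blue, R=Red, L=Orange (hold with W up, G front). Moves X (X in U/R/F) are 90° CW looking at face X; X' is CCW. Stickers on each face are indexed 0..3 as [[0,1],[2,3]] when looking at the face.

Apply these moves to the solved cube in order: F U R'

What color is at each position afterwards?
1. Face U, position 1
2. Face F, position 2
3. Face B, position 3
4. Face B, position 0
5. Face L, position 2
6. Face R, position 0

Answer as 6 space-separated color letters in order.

After move 1 (F): F=GGGG U=WWOO R=WRWR D=RRYY L=OYOY
After move 2 (U): U=OWOW F=WRGG R=BBWR B=OYBB L=GGOY
After move 3 (R'): R=BRBW U=OBOO F=WWGW D=RRYG B=YYRB
Query 1: U[1] = B
Query 2: F[2] = G
Query 3: B[3] = B
Query 4: B[0] = Y
Query 5: L[2] = O
Query 6: R[0] = B

Answer: B G B Y O B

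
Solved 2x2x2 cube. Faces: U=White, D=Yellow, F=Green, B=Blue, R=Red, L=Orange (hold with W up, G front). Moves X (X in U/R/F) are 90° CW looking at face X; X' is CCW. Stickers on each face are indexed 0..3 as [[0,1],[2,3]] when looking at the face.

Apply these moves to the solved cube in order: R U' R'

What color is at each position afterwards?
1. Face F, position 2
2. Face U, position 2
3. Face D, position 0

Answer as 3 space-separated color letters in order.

Answer: G W Y

Derivation:
After move 1 (R): R=RRRR U=WGWG F=GYGY D=YBYB B=WBWB
After move 2 (U'): U=GGWW F=OOGY R=GYRR B=RRWB L=WBOO
After move 3 (R'): R=YRGR U=GWWR F=OGGW D=YOYY B=BRBB
Query 1: F[2] = G
Query 2: U[2] = W
Query 3: D[0] = Y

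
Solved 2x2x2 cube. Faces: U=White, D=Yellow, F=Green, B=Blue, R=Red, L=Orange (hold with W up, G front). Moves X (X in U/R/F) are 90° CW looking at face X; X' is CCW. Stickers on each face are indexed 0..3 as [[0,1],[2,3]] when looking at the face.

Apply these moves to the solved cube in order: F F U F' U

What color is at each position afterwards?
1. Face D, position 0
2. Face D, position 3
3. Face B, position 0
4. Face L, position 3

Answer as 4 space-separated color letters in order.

Answer: G Y G Y

Derivation:
After move 1 (F): F=GGGG U=WWOO R=WRWR D=RRYY L=OYOY
After move 2 (F): F=GGGG U=WWYY R=OROR D=WWYY L=OROR
After move 3 (U): U=YWYW F=ORGG R=BBOR B=ORBB L=GGOR
After move 4 (F'): F=RGOG U=YWBO R=WBWR D=GRYY L=GWOY
After move 5 (U): U=BYOW F=WBOG R=ORWR B=GWBB L=RGOY
Query 1: D[0] = G
Query 2: D[3] = Y
Query 3: B[0] = G
Query 4: L[3] = Y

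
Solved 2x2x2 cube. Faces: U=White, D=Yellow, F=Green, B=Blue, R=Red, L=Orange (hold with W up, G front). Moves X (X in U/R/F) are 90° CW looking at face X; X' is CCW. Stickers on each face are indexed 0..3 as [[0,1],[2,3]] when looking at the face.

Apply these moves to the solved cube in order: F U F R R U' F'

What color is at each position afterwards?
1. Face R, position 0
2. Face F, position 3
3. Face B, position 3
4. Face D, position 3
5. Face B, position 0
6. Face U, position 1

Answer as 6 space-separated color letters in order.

Answer: W G B G R Y

Derivation:
After move 1 (F): F=GGGG U=WWOO R=WRWR D=RRYY L=OYOY
After move 2 (U): U=OWOW F=WRGG R=BBWR B=OYBB L=GGOY
After move 3 (F): F=GWGR U=OWYG R=OBWR D=WBYY L=GROR
After move 4 (R): R=WORB U=OWYR F=GBGY D=WBYO B=GYWB
After move 5 (R): R=RWBO U=OBYY F=GBGO D=WWYG B=RYWB
After move 6 (U'): U=BYOY F=GRGO R=GBBO B=RWWB L=RYOR
After move 7 (F'): F=ROGG U=BYGB R=WBWO D=YRYG L=RYOO
Query 1: R[0] = W
Query 2: F[3] = G
Query 3: B[3] = B
Query 4: D[3] = G
Query 5: B[0] = R
Query 6: U[1] = Y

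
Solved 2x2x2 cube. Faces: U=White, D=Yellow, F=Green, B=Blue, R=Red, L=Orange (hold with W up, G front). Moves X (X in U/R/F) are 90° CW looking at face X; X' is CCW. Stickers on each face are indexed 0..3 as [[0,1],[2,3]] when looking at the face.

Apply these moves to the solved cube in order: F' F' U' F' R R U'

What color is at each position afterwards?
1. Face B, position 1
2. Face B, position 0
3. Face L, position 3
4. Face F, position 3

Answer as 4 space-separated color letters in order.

Answer: W R W O

Derivation:
After move 1 (F'): F=GGGG U=WWRR R=YRYR D=OOYY L=OWOW
After move 2 (F'): F=GGGG U=WWYY R=OROR D=WWYY L=OROR
After move 3 (U'): U=WYWY F=ORGG R=GGOR B=ORBB L=BBOR
After move 4 (F'): F=RGOG U=WYGO R=WGWR D=BRYY L=BYOW
After move 5 (R): R=WWRG U=WGGG F=RROY D=BBYO B=ORYB
After move 6 (R): R=RWGW U=WRGY F=RBOO D=BYYO B=GRGB
After move 7 (U'): U=RYWG F=BYOO R=RBGW B=RWGB L=GROW
Query 1: B[1] = W
Query 2: B[0] = R
Query 3: L[3] = W
Query 4: F[3] = O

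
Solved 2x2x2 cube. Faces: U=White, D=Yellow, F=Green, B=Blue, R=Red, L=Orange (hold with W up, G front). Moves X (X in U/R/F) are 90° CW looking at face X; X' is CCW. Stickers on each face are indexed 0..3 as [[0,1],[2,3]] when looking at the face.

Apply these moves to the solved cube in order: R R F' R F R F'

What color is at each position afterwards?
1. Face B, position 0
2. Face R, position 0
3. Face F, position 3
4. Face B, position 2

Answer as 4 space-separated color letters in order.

Answer: Y Y W B

Derivation:
After move 1 (R): R=RRRR U=WGWG F=GYGY D=YBYB B=WBWB
After move 2 (R): R=RRRR U=WYWY F=GBGB D=YWYW B=GBGB
After move 3 (F'): F=BBGG U=WYRR R=WRYR D=OOYW L=OYOW
After move 4 (R): R=YWRR U=WBRG F=BOGW D=OGYG B=RBYB
After move 5 (F): F=GBWO U=WBWY R=RWGR D=RYYG L=OOOG
After move 6 (R): R=GRRW U=WBWO F=GYWG D=RYYR B=YBBB
After move 7 (F'): F=YGGW U=WBGR R=YRRW D=OGYR L=OOOW
Query 1: B[0] = Y
Query 2: R[0] = Y
Query 3: F[3] = W
Query 4: B[2] = B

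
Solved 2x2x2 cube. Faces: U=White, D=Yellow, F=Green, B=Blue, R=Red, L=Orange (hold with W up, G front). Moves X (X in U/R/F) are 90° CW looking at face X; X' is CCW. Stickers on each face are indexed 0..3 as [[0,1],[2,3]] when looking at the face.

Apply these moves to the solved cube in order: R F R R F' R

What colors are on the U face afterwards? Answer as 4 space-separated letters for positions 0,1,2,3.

After move 1 (R): R=RRRR U=WGWG F=GYGY D=YBYB B=WBWB
After move 2 (F): F=GGYY U=WGOO R=WRGR D=RRYB L=OYOB
After move 3 (R): R=GWRR U=WGOY F=GRYB D=RWYW B=OBGB
After move 4 (R): R=RGRW U=WROB F=GWYW D=RGYO B=YBGB
After move 5 (F'): F=WWGY U=WRRR R=GGRW D=YBYO L=OBOO
After move 6 (R): R=RGWG U=WWRY F=WBGO D=YGYY B=RBRB
Query: U face = WWRY

Answer: W W R Y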